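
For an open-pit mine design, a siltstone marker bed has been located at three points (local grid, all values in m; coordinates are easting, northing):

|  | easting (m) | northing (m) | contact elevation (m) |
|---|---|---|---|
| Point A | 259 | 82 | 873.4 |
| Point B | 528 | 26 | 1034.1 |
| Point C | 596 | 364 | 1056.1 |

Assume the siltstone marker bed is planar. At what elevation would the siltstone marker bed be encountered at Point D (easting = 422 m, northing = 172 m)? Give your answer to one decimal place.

964.2 m

Let the plane be z = a·easting + b·northing + c.
Point B−Point A: 269a − 56b = 160.7;  Point C−Point A: 337a + 282b = 182.7.
Solving gives a = 0.58639, b = −0.05288.
Then c = 873.4 − a·259 − b·82 = 725.86.
At (422, 172): z = 247.5 − 9.1 + 725.86 = 964.2 m.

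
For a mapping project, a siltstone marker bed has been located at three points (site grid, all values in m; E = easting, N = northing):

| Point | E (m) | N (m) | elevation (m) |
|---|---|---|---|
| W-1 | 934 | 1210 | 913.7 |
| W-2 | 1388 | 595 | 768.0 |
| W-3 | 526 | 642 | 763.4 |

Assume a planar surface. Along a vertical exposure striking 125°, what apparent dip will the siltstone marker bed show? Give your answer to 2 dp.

Let the plane be z = a·E + b·N + c.
W-2−W-1: 454a − 615b = −145.7;  W-3−W-1: −408a − 568b = −150.3.
Solving gives a = 0.01902, b = 0.25095.
Unit vector along 125° is (sin 125°, cos 125°) = (0.8192, -0.5736).
Slope in that direction = a·(0.8192) + b·(-0.5736) = −0.12836.
Apparent dip = arctan|0.12836| = 7.31° (true dip is 14.1°, so apparent ≤ true as expected).

7.31°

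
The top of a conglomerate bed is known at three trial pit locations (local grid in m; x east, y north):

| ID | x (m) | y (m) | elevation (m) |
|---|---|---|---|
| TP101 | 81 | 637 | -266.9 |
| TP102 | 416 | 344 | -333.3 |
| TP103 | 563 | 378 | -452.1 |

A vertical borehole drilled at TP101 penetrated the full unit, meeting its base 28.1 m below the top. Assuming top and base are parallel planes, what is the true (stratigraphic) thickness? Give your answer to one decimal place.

21.1 m

Let the plane be z = a·x + b·y + c.
TP102−TP101: 335a − 293b = −66.4;  TP103−TP101: 482a − 259b = −185.2.
Solving gives a = −0.68060, b = −0.55154.
|∇z| = √(a²+b²) = 0.87602, so dip δ = arctan(0.87602) = 41.22°.
True thickness = vertical thickness × cos δ = 28.1 × cos 41.22° = 21.1 m.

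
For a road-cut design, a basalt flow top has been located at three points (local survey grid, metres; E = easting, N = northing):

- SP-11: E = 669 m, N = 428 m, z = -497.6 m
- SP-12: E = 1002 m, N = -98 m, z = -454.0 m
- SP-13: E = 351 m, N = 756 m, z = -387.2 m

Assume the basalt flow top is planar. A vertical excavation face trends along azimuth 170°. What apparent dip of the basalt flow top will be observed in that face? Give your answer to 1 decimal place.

Let the plane be z = a·E + b·N + c.
SP-12−SP-11: 333a − 526b = 43.6;  SP-13−SP-11: −318a + 328b = 110.4.
Solving gives a = −1.24683, b = −0.87223.
Unit vector along 170° is (sin 170°, cos 170°) = (0.1736, -0.9848).
Slope in that direction = a·(0.1736) + b·(-0.9848) = 0.64247.
Apparent dip = arctan|0.64247| = 32.7° (true dip is 56.7°, so apparent ≤ true as expected).

32.7°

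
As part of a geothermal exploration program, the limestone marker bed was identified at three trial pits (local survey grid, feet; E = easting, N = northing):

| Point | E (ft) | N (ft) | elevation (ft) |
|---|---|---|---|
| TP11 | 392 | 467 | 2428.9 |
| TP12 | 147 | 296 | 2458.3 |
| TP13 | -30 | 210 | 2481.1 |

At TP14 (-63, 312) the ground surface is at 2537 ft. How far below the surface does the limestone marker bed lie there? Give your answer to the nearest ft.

Let the plane be z = a·E + b·N + c.
TP12−TP11: −245a − 171b = 29.4;  TP13−TP11: −422a − 257b = 52.2.
Solving gives a = −0.14901, b = 0.04156.
Then c = 2428.9 − a·392 − b·467 = 2467.90.
At (-63, 312): z_contact = 9.4 + 13.0 + 2467.90 = 2490.3 ft.
Depth below ground = 2537 − 2490.3 = 47 ft.

47 ft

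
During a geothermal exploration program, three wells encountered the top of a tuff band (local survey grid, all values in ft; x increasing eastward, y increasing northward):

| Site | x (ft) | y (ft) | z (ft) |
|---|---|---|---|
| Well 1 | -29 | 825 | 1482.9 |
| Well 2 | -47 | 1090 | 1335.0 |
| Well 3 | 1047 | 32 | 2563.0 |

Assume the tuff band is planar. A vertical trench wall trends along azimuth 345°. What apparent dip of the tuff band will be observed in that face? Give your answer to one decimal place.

33.4°

Let the plane be z = a·x + b·y + c.
Well 2−Well 1: −18a + 265b = −147.9;  Well 3−Well 1: 1076a − 793b = 1080.1.
Solving gives a = 0.62371, b = −0.51575.
Unit vector along 345° is (sin 345°, cos 345°) = (-0.2588, 0.9659).
Slope in that direction = a·(-0.2588) + b·(0.9659) = −0.65960.
Apparent dip = arctan|0.65960| = 33.4° (true dip is 39.0°, so apparent ≤ true as expected).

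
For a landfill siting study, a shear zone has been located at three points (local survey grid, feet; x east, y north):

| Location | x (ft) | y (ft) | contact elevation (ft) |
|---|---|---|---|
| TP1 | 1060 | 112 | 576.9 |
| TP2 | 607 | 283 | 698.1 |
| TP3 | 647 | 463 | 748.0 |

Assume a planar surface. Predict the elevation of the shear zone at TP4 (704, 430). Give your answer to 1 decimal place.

Let the plane be z = a·x + b·y + c.
TP2−TP1: −453a + 171b = 121.2;  TP3−TP1: −413a + 351b = 171.1.
Solving gives a = −0.150295, b = 0.310621.
Then c = 576.9 − a·1060 − b·112 = 701.42.
At (704, 430): z = −105.8 + 133.6 + 701.42 = 729.2 ft.

729.2 ft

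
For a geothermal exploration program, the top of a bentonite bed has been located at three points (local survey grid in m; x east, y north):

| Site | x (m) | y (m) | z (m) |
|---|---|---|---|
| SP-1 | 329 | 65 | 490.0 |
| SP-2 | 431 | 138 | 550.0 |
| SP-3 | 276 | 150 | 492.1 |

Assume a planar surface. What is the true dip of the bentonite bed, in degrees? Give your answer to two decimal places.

25.57°

Let the plane be z = a·x + b·y + c.
SP-2−SP-1: 102a + 73b = 60;  SP-3−SP-1: −53a + 85b = 2.1.
Solving gives a = 0.39451, b = 0.27069.
Gradient magnitude |∇z| = √(a² + b²) = √(0.15563 + 0.07327) = 0.47844.
True dip = arctan(0.47844) = 25.57°, dipping toward SW (azimuth ≈ 236°).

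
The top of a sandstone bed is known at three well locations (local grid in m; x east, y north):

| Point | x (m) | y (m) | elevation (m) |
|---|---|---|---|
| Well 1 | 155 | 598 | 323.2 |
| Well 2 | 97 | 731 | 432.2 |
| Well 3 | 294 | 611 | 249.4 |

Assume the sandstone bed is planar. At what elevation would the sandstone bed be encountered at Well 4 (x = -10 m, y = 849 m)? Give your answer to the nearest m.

Two edge vectors: Well 1→Well 2 = (-58, 133, 109), Well 1→Well 3 = (139, 13, -73.8).
Normal n = (Well 1→Well 2) × (Well 1→Well 3) = (-11232.4, 10870.6, -19241).
So ∂z/∂x = −n_x/n_z = −0.58377 and ∂z/∂y = −n_y/n_z = 0.56497.
Intercept c from Well 1: 323.2 + 90.49 − 337.85 = 75.83.
At (-10, 849): z = 5.8 + 479.7 + 75.83 = 561.3 m.

561 m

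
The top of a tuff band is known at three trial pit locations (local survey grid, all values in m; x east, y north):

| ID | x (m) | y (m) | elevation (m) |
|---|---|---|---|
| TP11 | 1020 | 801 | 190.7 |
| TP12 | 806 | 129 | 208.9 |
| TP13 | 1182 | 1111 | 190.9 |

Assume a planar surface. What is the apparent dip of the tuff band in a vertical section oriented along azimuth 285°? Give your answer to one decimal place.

Let the plane be z = a·x + b·y + c.
TP12−TP11: −214a − 672b = 18.2;  TP13−TP11: 162a + 310b = 0.2.
Solving gives a = 0.13584, b = −0.07034.
Unit vector along 285° is (sin 285°, cos 285°) = (-0.9659, 0.2588).
Slope in that direction = a·(-0.9659) + b·(0.2588) = −0.14942.
Apparent dip = arctan|0.14942| = 8.5° (true dip is 8.7°, so apparent ≤ true as expected).

8.5°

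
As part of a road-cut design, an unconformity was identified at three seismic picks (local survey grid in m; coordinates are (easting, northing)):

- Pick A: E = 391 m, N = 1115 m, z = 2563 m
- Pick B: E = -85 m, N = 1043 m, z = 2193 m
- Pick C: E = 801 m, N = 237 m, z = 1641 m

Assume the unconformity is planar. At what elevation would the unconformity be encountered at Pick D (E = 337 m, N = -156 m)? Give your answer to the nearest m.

Let the plane be z = a·E + b·N + c.
Pick B−Pick A: −476a − 72b = −370;  Pick C−Pick A: 410a − 878b = −922.
Solving gives a = 0.57767, b = 1.31987.
Then c = 2563 − a·391 − b·1115 = 865.48.
At (337, -156): z = 194.7 − 205.9 + 865.48 = 854.3 m.

854 m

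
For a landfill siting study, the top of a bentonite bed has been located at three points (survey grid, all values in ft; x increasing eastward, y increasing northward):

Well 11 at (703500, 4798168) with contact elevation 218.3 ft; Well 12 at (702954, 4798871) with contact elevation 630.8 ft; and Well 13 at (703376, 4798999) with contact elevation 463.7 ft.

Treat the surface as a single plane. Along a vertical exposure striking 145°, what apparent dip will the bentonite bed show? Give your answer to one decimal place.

24.3°

Let the plane be z = a·x + b·y + c.
Well 12−Well 11: −546a + 703b = 412.5;  Well 13−Well 11: −124a + 831b = 245.4.
Solving gives a = −0.46452, b = 0.22599.
Unit vector along 145° is (sin 145°, cos 145°) = (0.5736, -0.8192).
Slope in that direction = a·(0.5736) + b·(-0.8192) = −0.45156.
Apparent dip = arctan|0.45156| = 24.3° (true dip is 27.3°, so apparent ≤ true as expected).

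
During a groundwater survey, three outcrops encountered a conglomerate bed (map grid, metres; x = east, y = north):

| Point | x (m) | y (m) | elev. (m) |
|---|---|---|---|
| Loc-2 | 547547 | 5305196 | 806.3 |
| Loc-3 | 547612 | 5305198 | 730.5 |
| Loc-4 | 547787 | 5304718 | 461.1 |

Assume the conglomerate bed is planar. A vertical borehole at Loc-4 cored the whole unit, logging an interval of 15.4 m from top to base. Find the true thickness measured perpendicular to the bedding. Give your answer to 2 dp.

9.97 m

Two edge vectors: Loc-2→Loc-3 = (65, 2, -75.8), Loc-2→Loc-4 = (240, -478, -345.2).
Normal n = (Loc-2→Loc-3) × (Loc-2→Loc-4) = (-36922.8, 4246, -31550).
So ∂z/∂x = −n_x/n_z = −1.17029 and ∂z/∂y = −n_y/n_z = 0.13458.
|∇z| = √(a²+b²) = 1.17801, so dip δ = arctan(1.17801) = 49.67°.
True thickness = vertical thickness × cos δ = 15.4 × cos 49.67° = 9.97 m.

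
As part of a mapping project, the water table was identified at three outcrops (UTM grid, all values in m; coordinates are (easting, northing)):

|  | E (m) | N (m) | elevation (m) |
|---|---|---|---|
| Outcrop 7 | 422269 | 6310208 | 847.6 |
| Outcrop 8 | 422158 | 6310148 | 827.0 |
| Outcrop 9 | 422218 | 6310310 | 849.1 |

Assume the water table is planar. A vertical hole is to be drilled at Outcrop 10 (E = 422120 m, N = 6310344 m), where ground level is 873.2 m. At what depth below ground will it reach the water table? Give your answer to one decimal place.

34.9 m

Let the plane be z = a·E + b·N + c.
Outcrop 8−Outcrop 7: −111a − 60b = −20.6;  Outcrop 9−Outcrop 7: −51a + 102b = 1.5.
Solving gives a = 0.139841469, b = 0.084626617.
Then c = 847.6 − a·422269 − b·6310208 = −592214.67.
At (422120, 6310344): z_contact = 59029.88 + 534023.06 − 592214.67 = 838.27 m.
Depth below ground = 873.2 − 838.27 = 34.9 m.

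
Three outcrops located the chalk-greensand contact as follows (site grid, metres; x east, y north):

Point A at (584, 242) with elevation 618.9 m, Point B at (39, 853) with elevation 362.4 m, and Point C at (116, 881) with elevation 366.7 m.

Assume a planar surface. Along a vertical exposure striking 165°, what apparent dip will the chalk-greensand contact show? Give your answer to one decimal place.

17.3°

Let the plane be z = a·x + b·y + c.
Point B−Point A: −545a + 611b = −256.5;  Point C−Point A: −468a + 639b = −252.2.
Solving gives a = 0.15743, b = −0.27937.
Unit vector along 165° is (sin 165°, cos 165°) = (0.2588, -0.9659).
Slope in that direction = a·(0.2588) + b·(-0.9659) = 0.31060.
Apparent dip = arctan|0.31060| = 17.3° (true dip is 17.8°, so apparent ≤ true as expected).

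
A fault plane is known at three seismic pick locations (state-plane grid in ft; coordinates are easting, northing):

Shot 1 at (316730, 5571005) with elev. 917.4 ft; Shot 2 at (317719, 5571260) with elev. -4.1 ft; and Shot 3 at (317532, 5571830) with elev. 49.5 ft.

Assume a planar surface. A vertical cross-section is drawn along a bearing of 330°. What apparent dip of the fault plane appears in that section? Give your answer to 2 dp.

15.20°

Two edge vectors: Shot 1→Shot 2 = (989, 255, -921.5), Shot 1→Shot 3 = (802, 825, -867.9).
Normal n = (Shot 1→Shot 2) × (Shot 1→Shot 3) = (538923, 119310.1, 611415).
So ∂z/∂easting = −n_x/n_z = −0.88144 and ∂z/∂northing = −n_y/n_z = −0.19514.
Unit vector along 330° is (sin 330°, cos 330°) = (-0.5000, 0.8660).
Slope in that direction = a·(-0.5000) + b·(0.8660) = 0.27172.
Apparent dip = arctan|0.27172| = 15.20° (true dip is 42.1°, so apparent ≤ true as expected).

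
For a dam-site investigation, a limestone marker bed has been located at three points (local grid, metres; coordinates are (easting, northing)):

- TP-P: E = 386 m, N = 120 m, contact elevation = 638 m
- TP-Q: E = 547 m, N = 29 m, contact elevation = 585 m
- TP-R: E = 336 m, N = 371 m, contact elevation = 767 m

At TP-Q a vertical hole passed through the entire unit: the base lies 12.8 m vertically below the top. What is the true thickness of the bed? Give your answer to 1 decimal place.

Let the plane be z = a·E + b·N + c.
TP-Q−TP-P: 161a − 91b = −53;  TP-R−TP-P: −50a + 251b = 129.
Solving gives a = −0.04361, b = 0.50526.
|∇z| = √(a²+b²) = 0.50714, so dip δ = arctan(0.50714) = 26.89°.
True thickness = vertical thickness × cos δ = 12.8 × cos 26.89° = 11.4 m.

11.4 m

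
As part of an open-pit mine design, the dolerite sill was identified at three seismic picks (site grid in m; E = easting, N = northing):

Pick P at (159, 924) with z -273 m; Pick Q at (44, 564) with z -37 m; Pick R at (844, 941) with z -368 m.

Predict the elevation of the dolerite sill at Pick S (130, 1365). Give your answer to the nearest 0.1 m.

-541.1 m

Let the plane be z = a·E + b·N + c.
Pick Q−Pick P: −115a − 360b = 236;  Pick R−Pick P: 685a + 17b = −95.
Solving gives a = −0.123395, b = −0.616138.
Then c = -273 − a·159 − b·924 = 315.93.
At (130, 1365): z = −16.0 − 841.0 + 315.93 = -541.1 m.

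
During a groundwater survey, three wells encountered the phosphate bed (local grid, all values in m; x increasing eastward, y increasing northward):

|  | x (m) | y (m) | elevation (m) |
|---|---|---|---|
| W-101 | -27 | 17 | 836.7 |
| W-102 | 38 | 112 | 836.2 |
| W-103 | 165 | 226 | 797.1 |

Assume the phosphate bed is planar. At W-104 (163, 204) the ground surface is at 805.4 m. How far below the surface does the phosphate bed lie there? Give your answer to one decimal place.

18.4 m

Let the plane be z = a·x + b·y + c.
W-102−W-101: 65a + 95b = −0.5;  W-103−W-101: 192a + 209b = −39.6.
Solving gives a = −0.78571, b = 0.53233.
Then c = 836.7 − a·-27 − b·17 = 806.44.
At (163, 204): z_contact = −128.07 + 108.60 + 806.44 = 786.96 m.
Depth below ground = 805.4 − 786.96 = 18.4 m.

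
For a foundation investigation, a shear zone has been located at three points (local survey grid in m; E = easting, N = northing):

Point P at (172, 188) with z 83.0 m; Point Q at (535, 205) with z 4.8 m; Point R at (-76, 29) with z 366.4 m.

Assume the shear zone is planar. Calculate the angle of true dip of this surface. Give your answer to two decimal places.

Two edge vectors: Point P→Point Q = (363, 17, -78.2), Point P→Point R = (-248, -159, 283.4).
Normal n = (Point P→Point Q) × (Point P→Point R) = (-7616, -83480.6, -53501).
So ∂z/∂E = −n_x/n_z = −0.14235 and ∂z/∂N = −n_y/n_z = −1.56036.
Gradient magnitude |∇z| = √(a² + b²) = √(0.02026 + 2.43471) = 1.56684.
True dip = arctan(1.56684) = 57.45°, dipping toward N (azimuth ≈ 005°).

57.45°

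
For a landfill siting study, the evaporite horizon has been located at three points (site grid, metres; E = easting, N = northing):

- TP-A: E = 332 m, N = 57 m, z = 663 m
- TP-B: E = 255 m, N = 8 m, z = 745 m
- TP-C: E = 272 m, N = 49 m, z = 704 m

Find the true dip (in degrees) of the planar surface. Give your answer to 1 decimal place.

43.7°

Two edge vectors: TP-A→TP-B = (-77, -49, 82), TP-A→TP-C = (-60, -8, 41).
Normal n = (TP-A→TP-B) × (TP-A→TP-C) = (-1353, -1763, -2324).
So ∂z/∂E = −n_x/n_z = −0.58219 and ∂z/∂N = −n_y/n_z = −0.75861.
Gradient magnitude |∇z| = √(a² + b²) = √(0.33894 + 0.57548) = 0.95625.
True dip = arctan(0.95625) = 43.7°, dipping toward NE (azimuth ≈ 038°).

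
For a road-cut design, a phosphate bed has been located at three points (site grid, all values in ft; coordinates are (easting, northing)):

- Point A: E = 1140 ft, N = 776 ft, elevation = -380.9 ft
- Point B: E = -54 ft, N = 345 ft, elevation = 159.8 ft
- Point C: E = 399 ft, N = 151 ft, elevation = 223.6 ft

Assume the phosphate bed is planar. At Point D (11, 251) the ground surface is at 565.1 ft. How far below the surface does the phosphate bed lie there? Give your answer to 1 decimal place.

346.4 ft

Let the plane be z = a·E + b·N + c.
Point B−Point A: −1194a − 431b = 540.7;  Point C−Point A: −741a − 625b = 604.5.
Solving gives a = −0.181311, b = −0.752237.
Then c = -380.9 − a·1140 − b·776 = 409.53.
At (11, 251): z_contact = −1.99 − 188.81 + 409.53 = 218.73 ft.
Depth below ground = 565.1 − 218.73 = 346.4 ft.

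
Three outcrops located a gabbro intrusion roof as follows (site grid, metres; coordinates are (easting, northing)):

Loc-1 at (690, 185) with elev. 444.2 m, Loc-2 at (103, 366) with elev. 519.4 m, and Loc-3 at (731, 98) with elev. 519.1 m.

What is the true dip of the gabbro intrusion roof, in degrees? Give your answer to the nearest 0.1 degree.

49.5°

Let the plane be z = a·E + b·N + c.
Loc-2−Loc-1: −587a + 181b = 75.2;  Loc-3−Loc-1: 41a − 87b = 74.9.
Solving gives a = −0.46049, b = −1.07793.
Gradient magnitude |∇z| = √(a² + b²) = √(0.21205 + 1.16193) = 1.17217.
True dip = arctan(1.17217) = 49.5°, dipping toward NNE (azimuth ≈ 023°).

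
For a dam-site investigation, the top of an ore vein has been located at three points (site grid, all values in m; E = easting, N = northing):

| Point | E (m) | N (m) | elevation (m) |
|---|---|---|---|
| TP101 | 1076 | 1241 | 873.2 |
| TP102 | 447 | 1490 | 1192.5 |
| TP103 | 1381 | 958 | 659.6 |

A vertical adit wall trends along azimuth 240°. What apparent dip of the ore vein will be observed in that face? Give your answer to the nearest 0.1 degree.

7.7°

Let the plane be z = a·E + b·N + c.
TP102−TP101: −629a + 249b = 319.3;  TP103−TP101: 305a − 283b = −213.6.
Solving gives a = −0.36424, b = 0.36221.
Unit vector along 240° is (sin 240°, cos 240°) = (-0.8660, -0.5000).
Slope in that direction = a·(-0.8660) + b·(-0.5000) = 0.13434.
Apparent dip = arctan|0.13434| = 7.7° (true dip is 27.2°, so apparent ≤ true as expected).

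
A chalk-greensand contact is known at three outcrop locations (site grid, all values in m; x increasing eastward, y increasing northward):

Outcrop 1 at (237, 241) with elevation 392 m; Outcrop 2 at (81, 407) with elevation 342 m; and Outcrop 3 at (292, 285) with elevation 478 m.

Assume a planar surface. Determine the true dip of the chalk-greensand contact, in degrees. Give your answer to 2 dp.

Let the plane be z = a·x + b·y + c.
Outcrop 2−Outcrop 1: −156a + 166b = −50;  Outcrop 3−Outcrop 1: 55a + 44b = 86.
Solving gives a = 1.03014, b = 0.66688.
Gradient magnitude |∇z| = √(a² + b²) = √(1.06118 + 0.44472) = 1.22715.
True dip = arctan(1.22715) = 50.82°, dipping toward WSW (azimuth ≈ 237°).

50.82°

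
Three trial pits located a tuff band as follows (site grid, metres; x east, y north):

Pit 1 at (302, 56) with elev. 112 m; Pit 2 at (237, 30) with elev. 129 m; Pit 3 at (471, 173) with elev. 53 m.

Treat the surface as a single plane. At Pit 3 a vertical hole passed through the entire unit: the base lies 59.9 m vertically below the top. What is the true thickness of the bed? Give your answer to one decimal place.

Let the plane be z = a·x + b·y + c.
Pit 2−Pit 1: −65a − 26b = 17;  Pit 3−Pit 1: 169a + 117b = −59.
Solving gives a = −0.14170, b = −0.29960.
|∇z| = √(a²+b²) = 0.33142, so dip δ = arctan(0.33142) = 18.34°.
True thickness = vertical thickness × cos δ = 59.9 × cos 18.34° = 56.9 m.

56.9 m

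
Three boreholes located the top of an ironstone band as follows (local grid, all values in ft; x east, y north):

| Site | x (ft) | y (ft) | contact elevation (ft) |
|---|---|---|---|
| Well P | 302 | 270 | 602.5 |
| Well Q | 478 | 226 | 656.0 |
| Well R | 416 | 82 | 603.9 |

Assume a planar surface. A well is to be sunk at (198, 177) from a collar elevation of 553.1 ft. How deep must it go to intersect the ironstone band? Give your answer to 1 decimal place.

Let the plane be z = a·x + b·y + c.
Well Q−Well P: 176a − 44b = 53.5;  Well R−Well P: 114a − 188b = 1.4.
Solving gives a = 0.35610, b = 0.20849.
Then c = 602.5 − a·302 − b·270 = 438.67.
At (198, 177): z_contact = 70.51 + 36.90 + 438.67 = 546.08 ft.
Depth below ground = 553.1 − 546.08 = 7.0 ft.

7.0 ft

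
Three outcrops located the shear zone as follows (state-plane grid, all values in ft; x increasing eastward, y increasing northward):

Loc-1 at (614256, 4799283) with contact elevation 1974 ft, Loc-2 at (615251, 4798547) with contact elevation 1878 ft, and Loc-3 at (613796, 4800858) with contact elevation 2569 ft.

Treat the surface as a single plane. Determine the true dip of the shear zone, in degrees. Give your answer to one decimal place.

Let the plane be z = a·x + b·y + c.
Loc-2−Loc-1: 995a − 736b = −96;  Loc-3−Loc-1: −460a + 1575b = 595.
Solving gives a = 0.23338, b = 0.44594.
Gradient magnitude |∇z| = √(a² + b²) = √(0.05447 + 0.19886) = 0.50332.
True dip = arctan(0.50332) = 26.7°, dipping toward SSW (azimuth ≈ 208°).

26.7°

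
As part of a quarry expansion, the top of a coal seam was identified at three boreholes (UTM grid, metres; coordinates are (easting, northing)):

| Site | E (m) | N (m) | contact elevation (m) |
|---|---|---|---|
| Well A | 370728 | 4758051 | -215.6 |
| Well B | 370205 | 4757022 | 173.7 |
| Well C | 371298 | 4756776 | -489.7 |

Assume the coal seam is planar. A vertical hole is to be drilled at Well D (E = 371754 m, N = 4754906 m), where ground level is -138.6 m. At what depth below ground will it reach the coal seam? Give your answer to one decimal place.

Let the plane be z = a·E + b·N + c.
Well B−Well A: −523a − 1029b = 389.3;  Well C−Well A: 570a − 1275b = −274.1.
Solving gives a = −0.621058200, b = −0.062669156.
Then c = -215.6 − a·370728 − b·4758051 = 528211.10.
At (371754, 4754906): z_contact = −230880.87 − 297985.95 + 528211.10 = -655.71 m.
Depth below ground = -138.6 − (-655.71) = 517.1 m.

517.1 m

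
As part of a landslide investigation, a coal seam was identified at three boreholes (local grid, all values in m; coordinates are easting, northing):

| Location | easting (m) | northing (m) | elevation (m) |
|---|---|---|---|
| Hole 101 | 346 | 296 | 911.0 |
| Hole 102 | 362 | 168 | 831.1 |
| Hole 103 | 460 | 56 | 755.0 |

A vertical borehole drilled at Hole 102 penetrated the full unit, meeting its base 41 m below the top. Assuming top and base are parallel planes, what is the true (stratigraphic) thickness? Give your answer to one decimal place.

Two edge vectors: Hole 101→Hole 102 = (16, -128, -79.9), Hole 101→Hole 103 = (114, -240, -156).
Normal n = (Hole 101→Hole 102) × (Hole 101→Hole 103) = (792, -6612.6, 10752).
So ∂z/∂easting = −n_x/n_z = −0.07366 and ∂z/∂northing = −n_y/n_z = 0.61501.
|∇z| = √(a²+b²) = 0.61941, so dip δ = arctan(0.61941) = 31.77°.
True thickness = vertical thickness × cos δ = 41 × cos 31.77° = 34.9 m.

34.9 m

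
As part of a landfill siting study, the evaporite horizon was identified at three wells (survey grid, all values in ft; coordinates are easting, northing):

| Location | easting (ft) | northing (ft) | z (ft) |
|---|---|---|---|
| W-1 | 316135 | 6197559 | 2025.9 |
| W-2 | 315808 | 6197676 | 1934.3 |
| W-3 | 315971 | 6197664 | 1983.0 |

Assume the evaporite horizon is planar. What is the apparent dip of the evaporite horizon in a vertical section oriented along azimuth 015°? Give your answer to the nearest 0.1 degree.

8.1°

Let the plane be z = a·easting + b·northing + c.
W-2−W-1: −327a + 117b = −91.6;  W-3−W-1: −164a + 105b = −42.9.
Solving gives a = 0.30360, b = 0.06563.
Unit vector along 015° is (sin 15°, cos 15°) = (0.2588, 0.9659).
Slope in that direction = a·(0.2588) + b·(0.9659) = 0.14197.
Apparent dip = arctan|0.14197| = 8.1° (true dip is 17.3°, so apparent ≤ true as expected).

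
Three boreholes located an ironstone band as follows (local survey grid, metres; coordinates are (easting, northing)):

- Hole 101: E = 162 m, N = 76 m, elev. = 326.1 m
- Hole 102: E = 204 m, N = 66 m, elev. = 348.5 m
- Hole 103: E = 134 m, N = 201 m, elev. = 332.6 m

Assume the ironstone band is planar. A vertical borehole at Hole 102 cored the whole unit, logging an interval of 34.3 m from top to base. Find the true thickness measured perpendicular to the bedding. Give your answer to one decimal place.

29.4 m

Let the plane be z = a·E + b·N + c.
Hole 102−Hole 101: 42a − 10b = 22.4;  Hole 103−Hole 101: −28a + 125b = 6.5.
Solving gives a = 0.57646, b = 0.18113.
|∇z| = √(a²+b²) = 0.60424, so dip δ = arctan(0.60424) = 31.14°.
True thickness = vertical thickness × cos δ = 34.3 × cos 31.14° = 29.4 m.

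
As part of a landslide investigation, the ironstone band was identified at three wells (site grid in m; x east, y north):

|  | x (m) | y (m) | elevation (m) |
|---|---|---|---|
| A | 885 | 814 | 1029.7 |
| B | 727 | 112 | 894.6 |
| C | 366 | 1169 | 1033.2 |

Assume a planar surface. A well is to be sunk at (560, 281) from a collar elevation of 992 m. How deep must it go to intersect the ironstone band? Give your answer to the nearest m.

87 m

Let the plane be z = a·x + b·y + c.
B−A: −158a − 702b = −135.1;  C−A: −519a + 355b = 3.5.
Solving gives a = 0.10823, b = 0.16809.
Then c = 1029.7 − a·885 − b·814 = 797.09.
At (560, 281): z_contact = 60.6 + 47.2 + 797.09 = 904.9 m.
Depth below ground = 992 − 904.9 = 87 m.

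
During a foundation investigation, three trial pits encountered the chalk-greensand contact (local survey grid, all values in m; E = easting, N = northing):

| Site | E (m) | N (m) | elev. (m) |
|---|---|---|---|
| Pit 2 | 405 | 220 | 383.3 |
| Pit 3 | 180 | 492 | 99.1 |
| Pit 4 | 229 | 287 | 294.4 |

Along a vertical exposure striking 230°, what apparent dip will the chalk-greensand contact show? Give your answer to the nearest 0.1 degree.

25.1°

Let the plane be z = a·E + b·N + c.
Pit 3−Pit 2: −225a + 272b = −284.2;  Pit 4−Pit 2: −176a + 67b = −88.9.
Solving gives a = 0.15670, b = −0.91523.
Unit vector along 230° is (sin 230°, cos 230°) = (-0.7660, -0.6428).
Slope in that direction = a·(-0.7660) + b·(-0.6428) = 0.46825.
Apparent dip = arctan|0.46825| = 25.1° (true dip is 42.9°, so apparent ≤ true as expected).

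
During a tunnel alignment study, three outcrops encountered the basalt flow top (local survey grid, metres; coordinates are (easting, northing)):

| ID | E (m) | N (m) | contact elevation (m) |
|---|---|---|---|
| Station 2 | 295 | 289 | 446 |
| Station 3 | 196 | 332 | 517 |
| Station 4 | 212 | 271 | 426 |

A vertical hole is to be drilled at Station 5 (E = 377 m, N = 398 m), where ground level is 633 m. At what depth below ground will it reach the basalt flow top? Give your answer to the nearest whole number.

33 m

Let the plane be z = a·E + b·N + c.
Station 3−Station 2: −99a + 43b = 71;  Station 4−Station 2: −83a − 18b = −20.
Solving gives a = −0.07812, b = 1.47131.
Then c = 446 − a·295 − b·289 = 43.83.
At (377, 398): z_contact = −29.4 + 585.6 + 43.83 = 600.0 m.
Depth below ground = 633 − 600.0 = 33 m.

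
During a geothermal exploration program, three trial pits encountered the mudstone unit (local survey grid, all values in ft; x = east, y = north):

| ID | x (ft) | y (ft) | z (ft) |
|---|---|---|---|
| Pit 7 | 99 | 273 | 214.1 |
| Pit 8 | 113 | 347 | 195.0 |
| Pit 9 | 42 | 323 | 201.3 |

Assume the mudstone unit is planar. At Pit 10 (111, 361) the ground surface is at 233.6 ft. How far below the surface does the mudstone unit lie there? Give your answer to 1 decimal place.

42.2 ft

Two edge vectors: Pit 7→Pit 8 = (14, 74, -19.1), Pit 7→Pit 9 = (-57, 50, -12.8).
Normal n = (Pit 7→Pit 8) × (Pit 7→Pit 9) = (7.8, 1267.9, 4918).
So ∂z/∂x = −n_x/n_z = −0.00159 and ∂z/∂y = −n_y/n_z = −0.25781.
Intercept c from Pit 7: 214.1 + 0.16 + 70.38 = 284.64.
At (111, 361): z_contact = −0.18 − 93.07 + 284.64 = 191.39 ft.
Depth below ground = 233.6 − 191.39 = 42.2 ft.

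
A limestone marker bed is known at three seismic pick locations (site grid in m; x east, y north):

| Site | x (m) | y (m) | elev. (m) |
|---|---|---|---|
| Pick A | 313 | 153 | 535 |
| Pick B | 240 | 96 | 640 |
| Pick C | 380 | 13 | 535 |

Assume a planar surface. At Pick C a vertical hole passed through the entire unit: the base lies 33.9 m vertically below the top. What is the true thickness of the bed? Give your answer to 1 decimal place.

Two edge vectors: Pick A→Pick B = (-73, -57, 105), Pick A→Pick C = (67, -140, 0).
Normal n = (Pick A→Pick B) × (Pick A→Pick C) = (14700, 7035, 14039).
So ∂z/∂x = −n_x/n_z = −1.04708 and ∂z/∂y = −n_y/n_z = −0.50110.
|∇z| = √(a²+b²) = 1.16081, so dip δ = arctan(1.16081) = 49.26°.
True thickness = vertical thickness × cos δ = 33.9 × cos 49.26° = 22.1 m.

22.1 m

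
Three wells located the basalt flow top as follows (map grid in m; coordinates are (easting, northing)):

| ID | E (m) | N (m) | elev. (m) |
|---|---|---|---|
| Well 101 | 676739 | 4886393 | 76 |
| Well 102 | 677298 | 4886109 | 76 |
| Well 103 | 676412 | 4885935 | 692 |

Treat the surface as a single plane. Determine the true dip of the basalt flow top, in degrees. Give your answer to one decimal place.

Two edge vectors: Well 101→Well 102 = (559, -284, 0), Well 101→Well 103 = (-327, -458, 616).
Normal n = (Well 101→Well 102) × (Well 101→Well 103) = (-174944, -344344, -348890).
So ∂z/∂E = −n_x/n_z = −0.50143 and ∂z/∂N = −n_y/n_z = −0.98697.
Gradient magnitude |∇z| = √(a² + b²) = √(0.25143 + 0.97411) = 1.10704.
True dip = arctan(1.10704) = 47.9°, dipping toward NNE (azimuth ≈ 027°).

47.9°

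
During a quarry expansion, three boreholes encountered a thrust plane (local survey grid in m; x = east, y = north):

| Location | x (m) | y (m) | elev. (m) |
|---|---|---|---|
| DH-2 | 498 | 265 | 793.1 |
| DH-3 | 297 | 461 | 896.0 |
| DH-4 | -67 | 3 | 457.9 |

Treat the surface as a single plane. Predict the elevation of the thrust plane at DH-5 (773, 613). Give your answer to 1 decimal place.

1125.6 m

Two edge vectors: DH-2→DH-3 = (-201, 196, 102.9), DH-2→DH-4 = (-565, -262, -335.2).
Normal n = (DH-2→DH-3) × (DH-2→DH-4) = (-38739.4, -125513.7, 163402).
So ∂z/∂x = −n_x/n_z = 0.23708 and ∂z/∂y = −n_y/n_z = 0.76813.
Intercept c from DH-2: 793.1 − 118.07 − 203.55 = 471.48.
At (773, 613): z = 183.3 + 470.9 + 471.48 = 1125.6 m.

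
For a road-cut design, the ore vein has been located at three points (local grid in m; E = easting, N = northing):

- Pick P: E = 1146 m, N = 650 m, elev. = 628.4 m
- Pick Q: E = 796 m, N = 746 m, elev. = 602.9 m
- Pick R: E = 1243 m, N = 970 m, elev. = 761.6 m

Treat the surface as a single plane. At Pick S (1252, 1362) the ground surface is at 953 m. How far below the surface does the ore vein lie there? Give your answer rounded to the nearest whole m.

Two edge vectors: Pick P→Pick Q = (-350, 96, -25.5), Pick P→Pick R = (97, 320, 133.2).
Normal n = (Pick P→Pick Q) × (Pick P→Pick R) = (20947.2, 44146.5, -121312).
So ∂z/∂E = −n_x/n_z = 0.17267 and ∂z/∂N = −n_y/n_z = 0.36391.
Intercept c from Pick P: 628.4 − 197.88 − 236.54 = 193.98.
At (1252, 1362): z_contact = 216.2 + 495.6 + 193.98 = 905.8 m.
Depth below ground = 953 − 905.8 = 47 m.

47 m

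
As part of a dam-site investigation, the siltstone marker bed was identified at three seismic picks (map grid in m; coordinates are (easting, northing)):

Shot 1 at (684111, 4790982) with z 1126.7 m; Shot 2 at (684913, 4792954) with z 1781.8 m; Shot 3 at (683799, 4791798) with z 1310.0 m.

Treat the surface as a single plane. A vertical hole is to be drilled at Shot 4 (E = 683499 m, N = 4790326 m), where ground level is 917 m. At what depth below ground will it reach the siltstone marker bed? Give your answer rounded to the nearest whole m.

55 m

Let the plane be z = a·E + b·N + c.
Shot 2−Shot 1: 802a + 1972b = 655.1;  Shot 3−Shot 1: −312a + 816b = 183.3.
Solving gives a = 0.13632712, b = 0.27675743.
Then c = 1126.7 − a·684111 − b·4790982 = −1418076.04.
At (683499, 4790326): z_contact = 93179.5 + 1325758.3 − 1418076.04 = 861.7 m.
Depth below ground = 917 − 861.7 = 55 m.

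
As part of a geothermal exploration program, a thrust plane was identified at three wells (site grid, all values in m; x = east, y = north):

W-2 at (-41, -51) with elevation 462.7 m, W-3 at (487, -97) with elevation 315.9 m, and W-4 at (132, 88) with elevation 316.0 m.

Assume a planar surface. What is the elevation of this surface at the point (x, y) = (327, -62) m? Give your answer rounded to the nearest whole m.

Two edge vectors: W-2→W-3 = (528, -46, -146.8), W-2→W-4 = (173, 139, -146.7).
Normal n = (W-2→W-3) × (W-2→W-4) = (27153.4, 52061.2, 81350).
So ∂z/∂x = −n_x/n_z = −0.33378 and ∂z/∂y = −n_y/n_z = −0.63997.
Intercept c from W-2: 462.7 − 13.69 − 32.64 = 416.38.
At (327, -62): z = −109.1 + 39.7 + 416.38 = 346.9 m.

347 m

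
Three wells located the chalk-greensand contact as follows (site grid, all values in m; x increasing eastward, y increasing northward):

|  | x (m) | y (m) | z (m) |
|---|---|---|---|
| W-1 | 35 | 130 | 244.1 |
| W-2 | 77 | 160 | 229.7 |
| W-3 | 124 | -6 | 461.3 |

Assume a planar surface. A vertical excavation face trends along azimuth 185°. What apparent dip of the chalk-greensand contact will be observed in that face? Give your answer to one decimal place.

49.9°

Two edge vectors: W-1→W-2 = (42, 30, -14.4), W-1→W-3 = (89, -136, 217.2).
Normal n = (W-1→W-2) × (W-1→W-3) = (4557.6, -10404, -8382).
So ∂z/∂x = −n_x/n_z = 0.54374 and ∂z/∂y = −n_y/n_z = −1.24123.
Unit vector along 185° is (sin 185°, cos 185°) = (-0.0872, -0.9962).
Slope in that direction = a·(-0.0872) + b·(-0.9962) = 1.18912.
Apparent dip = arctan|1.18912| = 49.9° (true dip is 53.6°, so apparent ≤ true as expected).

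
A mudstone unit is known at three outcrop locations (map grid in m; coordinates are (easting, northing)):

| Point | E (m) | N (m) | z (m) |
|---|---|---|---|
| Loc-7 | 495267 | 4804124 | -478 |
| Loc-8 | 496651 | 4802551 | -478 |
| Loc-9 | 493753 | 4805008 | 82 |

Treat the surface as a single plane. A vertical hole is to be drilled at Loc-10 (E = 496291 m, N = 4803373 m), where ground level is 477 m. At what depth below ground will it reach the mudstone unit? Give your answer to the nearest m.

1231 m

Let the plane be z = a·E + b·N + c.
Loc-8−Loc-7: 1384a − 1573b = 0;  Loc-9−Loc-7: −1514a + 884b = 560.
Solving gives a = −0.76064749, b = −0.66925374.
Then c = -478 − a·495267 − b·4804124 = 3591423.55.
At (496291, 4803373): z_contact = −377502.5 − 3214675.3 + 3591423.55 = -754.3 m.
Depth below ground = 477 − (-754.3) = 1231 m.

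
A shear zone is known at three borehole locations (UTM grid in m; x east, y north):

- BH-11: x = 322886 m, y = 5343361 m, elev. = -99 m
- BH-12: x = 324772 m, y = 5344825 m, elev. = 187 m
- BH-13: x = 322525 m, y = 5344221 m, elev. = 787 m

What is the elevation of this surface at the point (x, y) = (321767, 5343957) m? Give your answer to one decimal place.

Two edge vectors: BH-11→BH-12 = (1886, 1464, 286), BH-11→BH-13 = (-361, 860, 886).
Normal n = (BH-11→BH-12) × (BH-11→BH-13) = (1051144, -1774242, 2150464).
So ∂z/∂x = −n_x/n_z = −0.488798696 and ∂z/∂y = −n_y/n_z = 0.825050780.
Intercept c from BH-11: -99 + 157826.26 − 4408544.16 = −4250816.90.
At (321767, 5343957): z = −157279.3 + 4409035.9 − 4250816.90 = 939.7 m.

939.7 m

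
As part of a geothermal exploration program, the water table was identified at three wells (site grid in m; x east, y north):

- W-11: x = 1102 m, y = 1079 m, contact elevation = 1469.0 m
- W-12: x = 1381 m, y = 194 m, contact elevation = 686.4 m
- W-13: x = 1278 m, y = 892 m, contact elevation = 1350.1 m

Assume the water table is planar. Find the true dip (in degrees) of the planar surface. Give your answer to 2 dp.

Two edge vectors: W-11→W-12 = (279, -885, -782.6), W-11→W-13 = (176, -187, -118.9).
Normal n = (W-11→W-12) × (W-11→W-13) = (-41119.7, -104564.5, 103587).
So ∂z/∂x = −n_x/n_z = 0.39696 and ∂z/∂y = −n_y/n_z = 1.00944.
Gradient magnitude |∇z| = √(a² + b²) = √(0.15758 + 1.01896) = 1.08468.
True dip = arctan(1.08468) = 47.33°, dipping toward SSW (azimuth ≈ 201°).

47.33°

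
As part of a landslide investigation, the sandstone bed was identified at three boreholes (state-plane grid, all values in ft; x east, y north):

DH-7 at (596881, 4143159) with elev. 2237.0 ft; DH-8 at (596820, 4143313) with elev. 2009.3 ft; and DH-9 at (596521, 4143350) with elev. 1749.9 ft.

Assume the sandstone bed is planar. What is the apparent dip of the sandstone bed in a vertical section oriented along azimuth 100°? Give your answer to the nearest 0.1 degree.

42.5°

Two edge vectors: DH-7→DH-8 = (-61, 154, -227.7), DH-7→DH-9 = (-360, 191, -487.1).
Normal n = (DH-7→DH-8) × (DH-7→DH-9) = (-31522.7, 52258.9, 43789).
So ∂z/∂x = −n_x/n_z = 0.71988 and ∂z/∂y = −n_y/n_z = −1.19343.
Unit vector along 100° is (sin 100°, cos 100°) = (0.9848, -0.1736).
Slope in that direction = a·(0.9848) + b·(-0.1736) = 0.91618.
Apparent dip = arctan|0.91618| = 42.5° (true dip is 54.3°, so apparent ≤ true as expected).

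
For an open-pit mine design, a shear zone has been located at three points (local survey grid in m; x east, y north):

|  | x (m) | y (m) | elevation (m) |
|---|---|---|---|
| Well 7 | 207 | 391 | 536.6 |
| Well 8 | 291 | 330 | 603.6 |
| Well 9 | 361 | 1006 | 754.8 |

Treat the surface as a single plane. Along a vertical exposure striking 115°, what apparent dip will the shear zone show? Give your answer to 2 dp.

Let the plane be z = a·x + b·y + c.
Well 8−Well 7: 84a − 61b = 67;  Well 9−Well 7: 154a + 615b = 218.2.
Solving gives a = 0.89290, b = 0.13121.
Unit vector along 115° is (sin 115°, cos 115°) = (0.9063, -0.4226).
Slope in that direction = a·(0.9063) + b·(-0.4226) = 0.75379.
Apparent dip = arctan|0.75379| = 37.01° (true dip is 42.1°, so apparent ≤ true as expected).

37.01°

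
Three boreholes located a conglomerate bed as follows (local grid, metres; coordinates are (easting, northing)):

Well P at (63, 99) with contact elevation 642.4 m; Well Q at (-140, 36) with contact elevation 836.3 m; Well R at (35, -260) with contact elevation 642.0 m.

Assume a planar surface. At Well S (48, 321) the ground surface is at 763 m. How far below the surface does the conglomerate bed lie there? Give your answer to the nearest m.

Let the plane be z = a·E + b·N + c.
Well Q−Well P: −203a − 63b = 193.9;  Well R−Well P: −28a − 359b = −0.4.
Solving gives a = −0.97922, b = 0.07749.
Then c = 642.4 − a·63 − b·99 = 696.42.
At (48, 321): z_contact = −47.0 + 24.9 + 696.42 = 674.3 m.
Depth below ground = 763 − 674.3 = 89 m.

89 m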